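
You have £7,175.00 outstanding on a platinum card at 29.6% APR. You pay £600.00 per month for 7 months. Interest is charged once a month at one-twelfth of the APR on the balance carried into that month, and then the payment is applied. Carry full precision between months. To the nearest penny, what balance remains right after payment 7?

Monthly rate r = 29.6%/12 = 2.46667% = 0.0246667.
Each month: B ← B·(1+r) − £600.00.
Month 1: interest £176.98; balance after payment £6,751.98.
Month 2: interest £166.55; balance after payment £6,318.53.
Month 3: interest £155.86; balance after payment £5,874.39.
Month 4: interest £144.90; balance after payment £5,419.29.
Month 5: interest £133.68; balance after payment £4,952.97.
Month 6: interest £122.17; balance after payment £4,475.14.
Month 7: interest £110.39; balance after payment £3,985.53.

£3,985.53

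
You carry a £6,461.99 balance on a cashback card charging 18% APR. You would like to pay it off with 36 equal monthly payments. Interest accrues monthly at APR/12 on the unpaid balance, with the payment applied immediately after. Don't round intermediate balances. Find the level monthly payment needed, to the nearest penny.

£233.62

Monthly rate r = 18%/12 = 1.5% = 0.015.
Level-payment amortization: P = B₀·r / (1 − (1+r)^(−n)) = 6461.99·0.015 / (1 − 1.015^(−36)).
Denominator 1 − (1+r)^(−36) = 0.414910265.
P = 96.9298 / 0.414910265 ≈ 233.62.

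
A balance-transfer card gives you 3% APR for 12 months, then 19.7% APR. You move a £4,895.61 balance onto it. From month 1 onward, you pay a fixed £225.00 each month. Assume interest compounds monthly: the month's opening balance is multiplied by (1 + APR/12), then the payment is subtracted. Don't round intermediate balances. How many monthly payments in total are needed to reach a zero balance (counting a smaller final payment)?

Promo months 1–12 at r₀ = 3%/12 = 0.0025; months 13+ at r₁ = 19.7%/12 = 0.0164167.
After month 12: iterate B ← B·(1+r₀) − £225.00 for 12 months → £2,307.08.
Then at r₁ with £225.00/mo: n₂ = −ln(1 − r₁·B/P)/ln(1+r₁) ≈ 11.32 → 12 more payments.

24 months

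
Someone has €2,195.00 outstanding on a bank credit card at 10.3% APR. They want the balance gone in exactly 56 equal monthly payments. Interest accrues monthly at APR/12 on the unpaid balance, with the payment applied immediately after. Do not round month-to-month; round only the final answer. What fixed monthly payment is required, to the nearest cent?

Monthly rate r = 10.3%/12 = 0.858333% = 0.00858333.
Level-payment amortization: P = B₀·r / (1 − (1+r)^(−n)) = 2195.00·0.00858333 / (1 − 1.00858^(−56)).
Denominator 1 − (1+r)^(−56) = 0.38035933.
P = 18.8404 / 0.38035933 ≈ 49.53.

€49.53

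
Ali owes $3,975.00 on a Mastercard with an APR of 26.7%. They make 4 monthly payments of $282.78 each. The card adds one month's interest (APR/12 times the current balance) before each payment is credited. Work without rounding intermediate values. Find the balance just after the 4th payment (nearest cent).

Monthly rate r = 26.7%/12 = 2.225% = 0.02225.
Each month: B ← B·(1+r) − $282.78.
Month 1: interest $88.44; balance after payment $3,780.66.
Month 2: interest $84.12; balance after payment $3,582.00.
Month 3: interest $79.70; balance after payment $3,378.92.
Month 4: interest $75.18; balance after payment $3,171.32.

$3,171.32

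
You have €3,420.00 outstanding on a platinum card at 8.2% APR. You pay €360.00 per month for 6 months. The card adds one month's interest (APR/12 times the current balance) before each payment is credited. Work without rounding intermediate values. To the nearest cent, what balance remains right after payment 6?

Monthly rate r = 8.2%/12 = 0.683333% = 0.00683333.
Each month: B ← B·(1+r) − €360.00.
Month 1: interest €23.37; balance after payment €3,083.37.
Month 2: interest €21.07; balance after payment €2,744.44.
Month 3: interest €18.75; balance after payment €2,403.19.
Month 4: interest €16.42; balance after payment €2,059.62.
Month 5: interest €14.07; balance after payment €1,713.69.
Month 6: interest €11.71; balance after payment €1,365.40.

€1,365.40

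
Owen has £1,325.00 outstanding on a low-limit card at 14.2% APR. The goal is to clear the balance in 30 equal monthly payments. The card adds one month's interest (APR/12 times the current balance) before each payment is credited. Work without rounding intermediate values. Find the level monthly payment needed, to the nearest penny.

£52.73

Monthly rate r = 14.2%/12 = 1.18333% = 0.0118333.
Level-payment amortization: P = B₀·r / (1 − (1+r)^(−n)) = 1325.00·0.0118333 / (1 − 1.01183^(−30)).
Denominator 1 − (1+r)^(−30) = 0.297363793.
P = 15.6792 / 0.297363793 ≈ 52.73.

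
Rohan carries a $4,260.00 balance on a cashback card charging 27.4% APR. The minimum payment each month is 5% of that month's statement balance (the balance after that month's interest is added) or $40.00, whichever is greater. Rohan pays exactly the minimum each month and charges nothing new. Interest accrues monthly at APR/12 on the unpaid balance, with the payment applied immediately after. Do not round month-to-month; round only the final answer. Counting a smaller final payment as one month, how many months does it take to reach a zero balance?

Monthly rate r = 27.4%/12 = 2.28333% = 0.0228333.
While 5% of the post-interest balance exceeds $40.00, each month B ← (B·(1+r))·(1 − 0.05), i.e. B shrinks by the factor (1+r)·0.95 = 0.97169.
This holds for months 1–60. Entering month 61 the balance is $760.53; 5% of the post-interest balance is now below $40.00, so the flat $40.00 minimum applies from here.
From month 61 a fixed $40.00 at rate r clears $760.53 in 26 more payments. Total: 60 + 26 = 86 months.

86 months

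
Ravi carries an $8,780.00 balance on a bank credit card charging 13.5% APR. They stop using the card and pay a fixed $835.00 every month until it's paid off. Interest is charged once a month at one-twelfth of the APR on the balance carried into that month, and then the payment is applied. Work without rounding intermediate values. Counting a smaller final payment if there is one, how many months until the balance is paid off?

Monthly rate r = 13.5%/12 = 1.125% = 0.01125.
Recurrence: B ← B·(1+r) − $835.00.
Month 1: interest $98.77; balance after payment $8,043.77.
Month 2: interest $90.49; balance after payment $7,299.27.
Closed form: n = −ln(1 − rB₀/P)/ln(1+r) = −ln(0.88171)/ln(1.01125) ≈ 11.254, so the balance reaches zero during payment 12.

12 months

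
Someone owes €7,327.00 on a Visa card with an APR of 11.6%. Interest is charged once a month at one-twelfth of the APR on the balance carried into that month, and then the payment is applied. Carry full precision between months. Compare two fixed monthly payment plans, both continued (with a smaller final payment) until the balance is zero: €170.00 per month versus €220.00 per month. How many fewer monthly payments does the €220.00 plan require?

16 fewer payments

Monthly rate r = 11.6%/12 = 0.966667% = 0.00966667.
At €170.00/mo: n = ⌈−ln(1 − rB₀/P)/ln(1+r)⌉ = 57 payments (last €3.65); total interest = total paid − €7,327.00 = €2,196.65.
At €220.00/mo: 41 payments (last €85.22); total interest €1,558.22.
Payments saved = 57 − 41 = 16.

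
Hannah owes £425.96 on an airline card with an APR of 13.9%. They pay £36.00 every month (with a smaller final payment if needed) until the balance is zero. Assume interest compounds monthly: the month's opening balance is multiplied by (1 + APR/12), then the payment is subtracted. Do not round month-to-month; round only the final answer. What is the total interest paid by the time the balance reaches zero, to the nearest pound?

£35

Monthly rate r = 13.9%/12 = 1.15833% = 0.0115833.
Payoff takes n = ⌈−ln(1 − rB₀/P)/ln(1+r)⌉ = ⌈12.799⌉ = 13 payments; the last is £28.81.
Total paid = 12·£36.00 + £28.81 = £460.81.
Total interest = total paid − principal = £460.81 − £425.96 = £34.85.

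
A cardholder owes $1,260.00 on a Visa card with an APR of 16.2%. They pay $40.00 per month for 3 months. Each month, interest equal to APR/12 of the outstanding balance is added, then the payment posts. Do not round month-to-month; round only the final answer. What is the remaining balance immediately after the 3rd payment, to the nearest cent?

$1,190.09

Monthly rate r = 16.2%/12 = 1.35% = 0.0135.
Each month: B ← B·(1+r) − $40.00.
Month 1: interest $17.01; balance after payment $1,237.01.
Month 2: interest $16.70; balance after payment $1,213.71.
Month 3: interest $16.39; balance after payment $1,190.09.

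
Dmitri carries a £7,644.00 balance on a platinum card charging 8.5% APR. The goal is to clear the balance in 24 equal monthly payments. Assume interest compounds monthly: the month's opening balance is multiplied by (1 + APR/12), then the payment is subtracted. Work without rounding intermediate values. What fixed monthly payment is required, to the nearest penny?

Monthly rate r = 8.5%/12 = 0.708333% = 0.00708333.
Level-payment amortization: P = B₀·r / (1 − (1+r)^(−n)) = 7644.00·0.00708333 / (1 − 1.00708^(−24)).
Denominator 1 − (1+r)^(−24) = 0.155829461.
P = 54.145 / 0.155829461 ≈ 347.46.

£347.46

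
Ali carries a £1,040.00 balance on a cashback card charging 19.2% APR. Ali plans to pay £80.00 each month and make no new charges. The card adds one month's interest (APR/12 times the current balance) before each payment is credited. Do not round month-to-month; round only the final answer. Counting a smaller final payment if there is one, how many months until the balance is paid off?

Monthly rate r = 19.2%/12 = 1.6% = 0.016.
Recurrence: B ← B·(1+r) − £80.00.
Month 1: interest £16.64; balance after payment £976.64.
Month 2: interest £15.63; balance after payment £912.27.
Closed form: n = −ln(1 − rB₀/P)/ln(1+r) = −ln(0.792)/ln(1.016) ≈ 14.691, so the balance reaches zero during payment 15.

15 payments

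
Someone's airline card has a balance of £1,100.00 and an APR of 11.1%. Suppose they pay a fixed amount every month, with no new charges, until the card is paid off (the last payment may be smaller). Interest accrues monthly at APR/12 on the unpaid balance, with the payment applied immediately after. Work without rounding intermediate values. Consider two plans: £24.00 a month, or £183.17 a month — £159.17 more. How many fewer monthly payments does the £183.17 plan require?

53 fewer payments

Monthly rate r = 11.1%/12 = 0.925% = 0.00925.
At £24.00/mo: n = ⌈−ln(1 − rB₀/P)/ln(1+r)⌉ = 60 payments (last £21.73); total interest = total paid − £1,100.00 = £337.73.
At £183.17/mo: 7 payments (last £38.08); total interest £37.10.
Payments saved = 60 − 7 = 53.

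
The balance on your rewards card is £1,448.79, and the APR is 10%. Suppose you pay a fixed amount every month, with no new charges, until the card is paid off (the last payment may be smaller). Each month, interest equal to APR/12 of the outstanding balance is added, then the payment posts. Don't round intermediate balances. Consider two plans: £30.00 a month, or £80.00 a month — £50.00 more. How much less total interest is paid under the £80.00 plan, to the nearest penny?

£284.24

Monthly rate r = 10%/12 = 0.833333% = 0.00833333.
At £30.00/mo: n = ⌈−ln(1 − rB₀/P)/ln(1+r)⌉ = 63 payments (last £1.37); total interest = total paid − £1,448.79 = £412.58.
At £80.00/mo: 20 payments (last £57.13); total interest £128.34.
Interest saved = £412.58 − £128.34 = £284.24.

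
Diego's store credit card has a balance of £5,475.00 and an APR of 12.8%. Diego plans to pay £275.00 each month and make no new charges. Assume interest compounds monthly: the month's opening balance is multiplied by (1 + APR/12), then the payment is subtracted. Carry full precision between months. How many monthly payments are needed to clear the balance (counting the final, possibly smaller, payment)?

23 months

Monthly rate r = 12.8%/12 = 1.06667% = 0.0106667.
Recurrence: B ← B·(1+r) − £275.00.
Month 1: interest £58.40; balance after payment £5,258.40.
Month 2: interest £56.09; balance after payment £5,039.49.
Closed form: n = −ln(1 − rB₀/P)/ln(1+r) = −ln(0.78764)/ln(1.01067) ≈ 22.499, so the balance reaches zero during payment 23.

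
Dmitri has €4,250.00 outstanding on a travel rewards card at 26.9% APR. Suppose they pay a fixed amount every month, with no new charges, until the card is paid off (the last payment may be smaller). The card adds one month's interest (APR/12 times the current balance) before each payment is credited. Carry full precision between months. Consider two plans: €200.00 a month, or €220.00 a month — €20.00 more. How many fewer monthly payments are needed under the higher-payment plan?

4 fewer payments

Monthly rate r = 26.9%/12 = 2.24167% = 0.0224167.
At €200.00/mo: n = ⌈−ln(1 − rB₀/P)/ln(1+r)⌉ = 30 payments (last €36.74); total interest = total paid − €4,250.00 = €1,586.74.
At €220.00/mo: 26 payments (last €132.13); total interest €1,382.13.
Payments saved = 30 − 26 = 4.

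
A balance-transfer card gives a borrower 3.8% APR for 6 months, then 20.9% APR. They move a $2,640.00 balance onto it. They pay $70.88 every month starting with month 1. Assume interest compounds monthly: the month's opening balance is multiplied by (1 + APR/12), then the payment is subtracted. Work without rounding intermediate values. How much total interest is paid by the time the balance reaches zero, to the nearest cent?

Promo months 1–6 at r₀ = 3.8%/12 = 0.00316667; months 7+ at r₁ = 20.9%/12 = 0.0174167.
After month 6: iterate B ← B·(1+r₀) − $70.88 for 6 months → $2,261.90.
Then at r₁ with $70.88/mo: n₂ = −ln(1 − r₁·B/P)/ln(1+r₁) ≈ 47.00 → 47 more payments.
Total paid = 52·$70.88 + $70.60 = $3,756.36; interest = $3,756.36 − $2,640.00 = $1,116.36.

$1,116.36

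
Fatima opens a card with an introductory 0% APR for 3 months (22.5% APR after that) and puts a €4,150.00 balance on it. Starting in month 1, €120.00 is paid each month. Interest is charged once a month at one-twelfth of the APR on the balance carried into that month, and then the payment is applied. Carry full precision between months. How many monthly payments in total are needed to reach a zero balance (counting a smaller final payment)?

52 months

Promo months 1–3 at r₀ = 0%/12 = 0; months 4+ at r₁ = 22.5%/12 = 0.01875.
After month 3 (no interest yet): B = €4,150.00 − 3·€120.00 = €3,790.00.
Then at r₁ with €120.00/mo: n₂ = −ln(1 − r₁·B/P)/ln(1+r₁) ≈ 48.28 → 49 more payments.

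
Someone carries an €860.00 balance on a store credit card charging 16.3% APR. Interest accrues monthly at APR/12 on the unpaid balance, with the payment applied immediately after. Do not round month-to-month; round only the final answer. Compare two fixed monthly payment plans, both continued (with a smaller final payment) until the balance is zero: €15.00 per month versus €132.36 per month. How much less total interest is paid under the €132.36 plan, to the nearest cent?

Monthly rate r = 16.3%/12 = 1.35833% = 0.0135833.
At €15.00/mo: n = ⌈−ln(1 − rB₀/P)/ln(1+r)⌉ = 112 payments (last €12.23); total interest = total paid − €860.00 = €817.23.
At €132.36/mo: 7 payments (last €112.40); total interest €46.56.
Interest saved = €817.23 − €46.56 = €770.67.

€770.67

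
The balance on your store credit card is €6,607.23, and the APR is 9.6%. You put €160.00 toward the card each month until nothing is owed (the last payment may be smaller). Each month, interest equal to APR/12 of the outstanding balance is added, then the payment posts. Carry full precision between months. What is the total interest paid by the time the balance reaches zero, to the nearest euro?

Monthly rate r = 9.6%/12 = 0.8% = 0.008.
Payoff takes n = ⌈−ln(1 − rB₀/P)/ln(1+r)⌉ = ⌈50.327⌉ = 51 payments; the last is €52.52.
Total paid = 50·€160.00 + €52.52 = €8,052.52.
Total interest = total paid − principal = €8,052.52 − €6,607.23 = €1,445.29.

€1,445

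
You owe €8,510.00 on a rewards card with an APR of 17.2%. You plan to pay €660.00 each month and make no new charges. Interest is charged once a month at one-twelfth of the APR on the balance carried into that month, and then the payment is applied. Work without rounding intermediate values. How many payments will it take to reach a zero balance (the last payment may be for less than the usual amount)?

15 months

Monthly rate r = 17.2%/12 = 1.43333% = 0.0143333.
Recurrence: B ← B·(1+r) − €660.00.
Month 1: interest €121.98; balance after payment €7,971.98.
Month 2: interest €114.26; balance after payment €7,426.24.
Closed form: n = −ln(1 − rB₀/P)/ln(1+r) = −ln(0.81519)/ln(1.01433) ≈ 14.358, so the balance reaches zero during payment 15.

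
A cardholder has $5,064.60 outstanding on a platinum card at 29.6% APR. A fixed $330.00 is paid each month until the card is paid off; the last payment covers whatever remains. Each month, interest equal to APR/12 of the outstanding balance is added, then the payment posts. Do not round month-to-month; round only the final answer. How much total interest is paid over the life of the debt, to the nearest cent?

$1,379.02

Monthly rate r = 29.6%/12 = 2.46667% = 0.0246667.
Payoff takes n = ⌈−ln(1 − rB₀/P)/ln(1+r)⌉ = ⌈19.523⌉ = 20 payments; the last is $173.62.
Total paid = 19·$330.00 + $173.62 = $6,443.62.
Total interest = total paid − principal = $6,443.62 − $5,064.60 = $1,379.02.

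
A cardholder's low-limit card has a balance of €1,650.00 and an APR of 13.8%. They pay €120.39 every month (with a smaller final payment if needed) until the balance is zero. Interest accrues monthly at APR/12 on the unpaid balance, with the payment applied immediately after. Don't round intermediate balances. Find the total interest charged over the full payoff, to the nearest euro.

Monthly rate r = 13.8%/12 = 1.15% = 0.0115.
Payoff takes n = ⌈−ln(1 − rB₀/P)/ln(1+r)⌉ = ⌈15.000⌉ = 15 payments; the last is €120.39.
Total paid = 14·€120.39 + €120.39 = €1,805.85.
Total interest = total paid − principal = €1,805.85 − €1,650.00 = €155.85.

€156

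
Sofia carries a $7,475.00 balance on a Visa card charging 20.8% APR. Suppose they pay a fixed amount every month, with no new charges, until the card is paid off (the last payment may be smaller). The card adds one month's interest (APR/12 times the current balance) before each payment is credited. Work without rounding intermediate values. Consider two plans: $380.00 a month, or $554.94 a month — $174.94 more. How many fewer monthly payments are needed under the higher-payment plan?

9 fewer payments

Monthly rate r = 20.8%/12 = 1.73333% = 0.0173333.
At $380.00/mo: n = ⌈−ln(1 − rB₀/P)/ln(1+r)⌉ = 25 payments (last $101.09); total interest = total paid − $7,475.00 = $1,746.09.
At $554.94/mo: 16 payments (last $263.42); total interest $1,112.52.
Payments saved = 25 − 16 = 9.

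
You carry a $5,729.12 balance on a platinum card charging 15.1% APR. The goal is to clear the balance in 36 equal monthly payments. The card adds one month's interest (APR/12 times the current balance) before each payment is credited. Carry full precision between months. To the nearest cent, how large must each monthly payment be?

$198.88

Monthly rate r = 15.1%/12 = 1.25833% = 0.0125833.
Level-payment amortization: P = B₀·r / (1 − (1+r)^(−n)) = 5729.12·0.0125833 / (1 − 1.01258^(−36)).
Denominator 1 − (1+r)^(−36) = 0.362482506.
P = 72.0914 / 0.362482506 ≈ 198.88.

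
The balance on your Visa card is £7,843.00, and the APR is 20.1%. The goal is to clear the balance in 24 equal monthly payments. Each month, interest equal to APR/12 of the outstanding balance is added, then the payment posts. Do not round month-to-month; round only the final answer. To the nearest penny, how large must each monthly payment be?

£399.56

Monthly rate r = 20.1%/12 = 1.675% = 0.01675.
Level-payment amortization: P = B₀·r / (1 − (1+r)^(−n)) = 7843.00·0.01675 / (1 − 1.01675^(−24)).
Denominator 1 − (1+r)^(−24) = 0.32878809.
P = 131.37 / 0.32878809 ≈ 399.56.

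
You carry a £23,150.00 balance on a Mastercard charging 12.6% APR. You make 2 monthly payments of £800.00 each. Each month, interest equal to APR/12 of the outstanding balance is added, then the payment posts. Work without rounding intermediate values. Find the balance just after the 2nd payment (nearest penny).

£22,030.30

Monthly rate r = 12.6%/12 = 1.05% = 0.0105.
Each month: B ← B·(1+r) − £800.00.
Month 1: interest £243.07; balance after payment £22,593.08.
Month 2: interest £237.23; balance after payment £22,030.30.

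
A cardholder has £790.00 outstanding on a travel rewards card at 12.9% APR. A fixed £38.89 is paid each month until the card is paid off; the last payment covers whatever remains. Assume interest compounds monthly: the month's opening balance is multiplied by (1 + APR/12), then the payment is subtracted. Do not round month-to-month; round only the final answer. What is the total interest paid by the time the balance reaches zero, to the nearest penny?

Monthly rate r = 12.9%/12 = 1.075% = 0.01075.
Payoff takes n = ⌈−ln(1 − rB₀/P)/ln(1+r)⌉ = ⌈23.042⌉ = 24 payments; the last is £1.63.
Total paid = 23·£38.89 + £1.63 = £896.10.
Total interest = total paid − principal = £896.10 − £790.00 = £106.10.

£106.10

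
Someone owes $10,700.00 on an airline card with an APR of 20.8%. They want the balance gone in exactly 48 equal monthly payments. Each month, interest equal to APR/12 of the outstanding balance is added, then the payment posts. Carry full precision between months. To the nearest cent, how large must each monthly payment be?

$330.18

Monthly rate r = 20.8%/12 = 1.73333% = 0.0173333.
Level-payment amortization: P = B₀·r / (1 − (1+r)^(−n)) = 10700.00·0.0173333 / (1 − 1.01733^(−48)).
Denominator 1 − (1+r)^(−48) = 0.561708729.
P = 185.467 / 0.561708729 ≈ 330.18.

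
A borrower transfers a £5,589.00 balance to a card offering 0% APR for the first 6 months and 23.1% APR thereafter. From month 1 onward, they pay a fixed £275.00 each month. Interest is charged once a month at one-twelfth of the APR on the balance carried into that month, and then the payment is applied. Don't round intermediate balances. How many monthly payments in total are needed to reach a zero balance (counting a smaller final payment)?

Promo months 1–6 at r₀ = 0%/12 = 0; months 7+ at r₁ = 23.1%/12 = 0.01925.
After month 6 (no interest yet): B = £5,589.00 − 6·£275.00 = £3,939.00.
Then at r₁ with £275.00/mo: n₂ = −ln(1 − r₁·B/P)/ln(1+r₁) ≈ 16.92 → 17 more payments.

23 months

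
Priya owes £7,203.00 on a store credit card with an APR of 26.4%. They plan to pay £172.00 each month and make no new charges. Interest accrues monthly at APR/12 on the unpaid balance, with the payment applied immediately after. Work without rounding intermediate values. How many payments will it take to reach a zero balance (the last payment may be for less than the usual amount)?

117 months

Monthly rate r = 26.4%/12 = 2.2% = 0.022.
Recurrence: B ← B·(1+r) − £172.00.
Month 1: interest £158.47; balance after payment £7,189.47.
Month 2: interest £158.17; balance after payment £7,175.63.
Closed form: n = −ln(1 − rB₀/P)/ln(1+r) = −ln(0.078686)/ln(1.022) ≈ 116.825, so the balance reaches zero during payment 117.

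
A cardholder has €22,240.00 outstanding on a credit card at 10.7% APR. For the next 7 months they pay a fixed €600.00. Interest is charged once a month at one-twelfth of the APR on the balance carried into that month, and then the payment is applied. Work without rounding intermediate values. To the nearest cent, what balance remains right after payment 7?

Monthly rate r = 10.7%/12 = 0.891667% = 0.00891667.
Each month: B ← B·(1+r) − €600.00.
Month 1: interest €198.31; balance after payment €21,838.31.
Month 2: interest €194.72; balance after payment €21,433.03.
Month 3: interest €191.11; balance after payment €21,024.14.
Month 4: interest €187.47; balance after payment €20,611.61.
Month 5: interest €183.79; balance after payment €20,195.39.
Month 6: interest €180.08; balance after payment €19,775.47.
Month 7: interest €176.33; balance after payment €19,351.80.

€19,351.80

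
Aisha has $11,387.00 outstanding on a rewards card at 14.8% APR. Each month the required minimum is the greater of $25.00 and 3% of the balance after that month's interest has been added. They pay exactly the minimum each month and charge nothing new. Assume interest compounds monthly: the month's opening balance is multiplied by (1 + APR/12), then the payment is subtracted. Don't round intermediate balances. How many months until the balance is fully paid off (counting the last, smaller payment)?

187 months

Monthly rate r = 14.8%/12 = 1.23333% = 0.0123333.
While 3% of the post-interest balance exceeds $25.00, each month B ← (B·(1+r))·(1 − 0.03), i.e. B shrinks by the factor (1+r)·0.97 = 0.98196.
This holds for months 1–145. Entering month 146 the balance is $813.25; 3% of the post-interest balance is now below $25.00, so the flat $25.00 minimum applies from here.
From month 146 a fixed $25.00 at rate r clears $813.25 in 42 more payments. Total: 145 + 42 = 187 months.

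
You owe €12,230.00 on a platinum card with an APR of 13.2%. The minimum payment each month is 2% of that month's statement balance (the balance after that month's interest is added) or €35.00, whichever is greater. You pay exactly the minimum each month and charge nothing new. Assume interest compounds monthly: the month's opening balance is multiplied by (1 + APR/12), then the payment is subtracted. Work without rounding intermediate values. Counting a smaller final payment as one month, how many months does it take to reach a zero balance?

283 months

Monthly rate r = 13.2%/12 = 1.1% = 0.011.
While 2% of the post-interest balance exceeds €35.00, each month B ← (B·(1+r))·(1 − 0.02), i.e. B shrinks by the factor (1+r)·0.98 = 0.99078.
This holds for months 1–212. Entering month 213 the balance is €1,716.32; 2% of the post-interest balance is now below €35.00, so the flat €35.00 minimum applies from here.
From month 213 a fixed €35.00 at rate r clears €1,716.32 in 71 more payments. Total: 212 + 71 = 283 months.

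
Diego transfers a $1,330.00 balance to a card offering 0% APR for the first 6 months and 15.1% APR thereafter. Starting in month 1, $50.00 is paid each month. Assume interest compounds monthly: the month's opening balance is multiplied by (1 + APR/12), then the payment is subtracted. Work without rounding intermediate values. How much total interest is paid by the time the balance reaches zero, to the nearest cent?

Promo months 1–6 at r₀ = 0%/12 = 0; months 7+ at r₁ = 15.1%/12 = 0.0125833.
After month 6 (no interest yet): B = $1,330.00 − 6·$50.00 = $1,030.00.
Then at r₁ with $50.00/mo: n₂ = −ln(1 − r₁·B/P)/ln(1+r₁) ≈ 23.99 → 24 more payments.
Total paid = 29·$50.00 + $49.73 = $1,499.73; interest = $1,499.73 − $1,330.00 = $169.73.

$169.73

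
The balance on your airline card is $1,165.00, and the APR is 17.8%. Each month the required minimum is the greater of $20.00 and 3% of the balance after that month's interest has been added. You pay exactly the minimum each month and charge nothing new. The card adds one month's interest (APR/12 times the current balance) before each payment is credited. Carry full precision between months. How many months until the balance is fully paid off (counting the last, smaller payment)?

82 months

Monthly rate r = 17.8%/12 = 1.48333% = 0.0148333.
While 3% of the post-interest balance exceeds $20.00, each month B ← (B·(1+r))·(1 − 0.03), i.e. B shrinks by the factor (1+r)·0.97 = 0.98439.
This holds for months 1–37. Entering month 38 the balance is $650.86; 3% of the post-interest balance is now below $20.00, so the flat $20.00 minimum applies from here.
From month 38 a fixed $20.00 at rate r clears $650.86 in 45 more payments. Total: 37 + 45 = 82 months.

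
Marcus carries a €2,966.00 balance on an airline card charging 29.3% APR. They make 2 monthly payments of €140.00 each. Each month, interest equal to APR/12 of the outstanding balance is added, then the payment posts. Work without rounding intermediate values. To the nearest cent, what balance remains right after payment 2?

€2,829.19

Monthly rate r = 29.3%/12 = 2.44167% = 0.0244167.
Each month: B ← B·(1+r) − €140.00.
Month 1: interest €72.42; balance after payment €2,898.42.
Month 2: interest €70.77; balance after payment €2,829.19.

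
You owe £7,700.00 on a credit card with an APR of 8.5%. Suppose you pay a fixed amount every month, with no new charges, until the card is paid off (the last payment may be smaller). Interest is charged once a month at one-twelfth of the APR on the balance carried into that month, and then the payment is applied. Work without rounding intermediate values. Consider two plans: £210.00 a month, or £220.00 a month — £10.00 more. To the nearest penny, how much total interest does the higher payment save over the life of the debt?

£67.08

Monthly rate r = 8.5%/12 = 0.708333% = 0.00708333.
At £210.00/mo: n = ⌈−ln(1 − rB₀/P)/ln(1+r)⌉ = 43 payments (last £127.47); total interest = total paid − £7,700.00 = £1,247.47.
At £220.00/mo: 41 payments (last £80.39); total interest £1,180.39.
Interest saved = £1,247.47 − £1,180.39 = £67.08.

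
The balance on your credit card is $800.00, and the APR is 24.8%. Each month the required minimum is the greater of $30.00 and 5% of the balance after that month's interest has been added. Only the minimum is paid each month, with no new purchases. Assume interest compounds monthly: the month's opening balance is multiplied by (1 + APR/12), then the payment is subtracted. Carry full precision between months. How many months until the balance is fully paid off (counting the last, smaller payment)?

Monthly rate r = 24.8%/12 = 2.06667% = 0.0206667.
While 5% of the post-interest balance exceeds $30.00, each month B ← (B·(1+r))·(1 − 0.05), i.e. B shrinks by the factor (1+r)·0.95 = 0.96963.
This holds for months 1–10. Entering month 11 the balance is $587.71; 5% of the post-interest balance is now below $30.00, so the flat $30.00 minimum applies from here.
From month 11 a fixed $30.00 at rate r clears $587.71 in 26 more payments. Total: 10 + 26 = 36 months.

36 months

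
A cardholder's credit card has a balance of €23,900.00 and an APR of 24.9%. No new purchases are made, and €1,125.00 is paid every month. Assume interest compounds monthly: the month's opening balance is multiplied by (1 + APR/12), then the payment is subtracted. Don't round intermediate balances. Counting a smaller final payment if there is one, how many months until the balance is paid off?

Monthly rate r = 24.9%/12 = 2.075% = 0.02075.
Recurrence: B ← B·(1+r) − €1,125.00.
Month 1: interest €495.92; balance after payment €23,270.92.
Month 2: interest €482.87; balance after payment €22,628.80.
Closed form: n = −ln(1 − rB₀/P)/ln(1+r) = −ln(0.55918)/ln(1.02075) ≈ 28.304, so the balance reaches zero during payment 29.

29 payments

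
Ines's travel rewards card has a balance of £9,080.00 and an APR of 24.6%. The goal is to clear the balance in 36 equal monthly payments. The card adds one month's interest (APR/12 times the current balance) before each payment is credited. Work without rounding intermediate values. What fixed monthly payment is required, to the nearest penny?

Monthly rate r = 24.6%/12 = 2.05% = 0.0205.
Level-payment amortization: P = B₀·r / (1 − (1+r)^(−n)) = 9080.00·0.0205 / (1 − 1.0205^(−36)).
Denominator 1 − (1+r)^(−36) = 0.518349879.
P = 186.14 / 0.518349879 ≈ 359.10.

£359.10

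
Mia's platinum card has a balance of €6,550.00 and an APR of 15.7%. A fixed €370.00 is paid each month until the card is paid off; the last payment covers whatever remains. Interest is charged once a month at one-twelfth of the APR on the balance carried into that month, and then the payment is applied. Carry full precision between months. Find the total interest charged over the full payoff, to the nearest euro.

Monthly rate r = 15.7%/12 = 1.30833% = 0.0130833.
Payoff takes n = ⌈−ln(1 − rB₀/P)/ln(1+r)⌉ = ⌈20.268⌉ = 21 payments; the last is €99.78.
Total paid = 20·€370.00 + €99.78 = €7,499.78.
Total interest = total paid − principal = €7,499.78 − €6,550.00 = €949.78.

€950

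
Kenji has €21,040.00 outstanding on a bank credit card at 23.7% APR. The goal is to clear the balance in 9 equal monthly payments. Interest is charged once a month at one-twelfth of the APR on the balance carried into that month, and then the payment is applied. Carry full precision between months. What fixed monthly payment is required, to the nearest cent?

Monthly rate r = 23.7%/12 = 1.975% = 0.01975.
Level-payment amortization: P = B₀·r / (1 − (1+r)^(−n)) = 21040.00·0.01975 / (1 − 1.01975^(−9)).
Denominator 1 − (1+r)^(−9) = 0.161396686.
P = 415.54 / 0.161396686 ≈ 2574.65.

€2,574.65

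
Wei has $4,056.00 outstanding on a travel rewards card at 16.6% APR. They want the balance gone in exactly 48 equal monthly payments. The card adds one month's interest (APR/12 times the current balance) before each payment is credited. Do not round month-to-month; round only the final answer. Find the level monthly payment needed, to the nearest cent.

Monthly rate r = 16.6%/12 = 1.38333% = 0.0138333.
Level-payment amortization: P = B₀·r / (1 − (1+r)^(−n)) = 4056.00·0.0138333 / (1 − 1.01383^(−48)).
Denominator 1 − (1+r)^(−48) = 0.482863933.
P = 56.108 / 0.482863933 ≈ 116.20.

$116.20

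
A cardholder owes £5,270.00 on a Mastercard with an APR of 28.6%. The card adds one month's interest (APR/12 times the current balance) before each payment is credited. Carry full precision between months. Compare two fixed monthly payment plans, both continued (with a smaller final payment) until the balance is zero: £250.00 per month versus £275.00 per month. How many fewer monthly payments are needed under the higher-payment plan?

Monthly rate r = 28.6%/12 = 2.38333% = 0.0238333.
At £250.00/mo: n = ⌈−ln(1 − rB₀/P)/ln(1+r)⌉ = 30 payments (last £158.97); total interest = total paid − £5,270.00 = £2,138.97.
At £275.00/mo: 26 payments (last £249.09); total interest £1,854.09.
Payments saved = 30 − 26 = 4.

4 fewer payments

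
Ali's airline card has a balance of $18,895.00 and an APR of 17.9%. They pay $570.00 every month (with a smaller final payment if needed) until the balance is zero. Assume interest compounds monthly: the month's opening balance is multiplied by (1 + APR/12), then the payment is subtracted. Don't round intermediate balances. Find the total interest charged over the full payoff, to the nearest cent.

Monthly rate r = 17.9%/12 = 1.49167% = 0.0149167.
Payoff takes n = ⌈−ln(1 − rB₀/P)/ln(1+r)⌉ = ⌈46.071⌉ = 47 payments; the last is $40.98.
Total paid = 46·$570.00 + $40.98 = $26,260.98.
Total interest = total paid − principal = $26,260.98 − $18,895.00 = $7,365.98.

$7,365.98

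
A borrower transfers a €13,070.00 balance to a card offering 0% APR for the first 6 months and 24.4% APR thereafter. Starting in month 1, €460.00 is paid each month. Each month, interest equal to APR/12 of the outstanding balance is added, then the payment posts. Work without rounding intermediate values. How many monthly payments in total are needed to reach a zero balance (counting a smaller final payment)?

37 payments

Promo months 1–6 at r₀ = 0%/12 = 0; months 7+ at r₁ = 24.4%/12 = 0.0203333.
After month 6 (no interest yet): B = €13,070.00 − 6·€460.00 = €10,310.00.
Then at r₁ with €460.00/mo: n₂ = −ln(1 − r₁·B/P)/ln(1+r₁) ≈ 30.22 → 31 more payments.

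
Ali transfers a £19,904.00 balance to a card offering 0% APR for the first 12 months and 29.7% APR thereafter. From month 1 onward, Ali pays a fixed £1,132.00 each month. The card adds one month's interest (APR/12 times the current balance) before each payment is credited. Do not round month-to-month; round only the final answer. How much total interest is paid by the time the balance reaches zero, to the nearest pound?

Promo months 1–12 at r₀ = 0%/12 = 0; months 13+ at r₁ = 29.7%/12 = 0.02475.
After month 12 (no interest yet): B = £19,904.00 − 12·£1,132.00 = £6,320.00.
Then at r₁ with £1,132.00/mo: n₂ = −ln(1 − r₁·B/P)/ln(1+r₁) ≈ 6.08 → 7 more payments.
Total paid = 18·£1,132.00 + £94.44 = £20,470.44; interest = £20,470.44 − £19,904.00 = £566.44.

£566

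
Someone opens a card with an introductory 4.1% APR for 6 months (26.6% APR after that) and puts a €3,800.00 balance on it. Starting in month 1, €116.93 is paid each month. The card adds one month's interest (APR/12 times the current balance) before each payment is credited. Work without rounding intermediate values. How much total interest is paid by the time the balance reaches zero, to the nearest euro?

Promo months 1–6 at r₀ = 4.1%/12 = 0.00341667; months 7+ at r₁ = 26.6%/12 = 0.0221667.
After month 6: iterate B ← B·(1+r₀) − €116.93 for 6 months → €3,170.97.
Then at r₁ with €116.93/mo: n₂ = −ln(1 − r₁·B/P)/ln(1+r₁) ≈ 41.92 → 42 more payments.
Total paid = 47·€116.93 + €107.86 = €5,603.57; interest = €5,603.57 − €3,800.00 = €1,803.57.

€1,804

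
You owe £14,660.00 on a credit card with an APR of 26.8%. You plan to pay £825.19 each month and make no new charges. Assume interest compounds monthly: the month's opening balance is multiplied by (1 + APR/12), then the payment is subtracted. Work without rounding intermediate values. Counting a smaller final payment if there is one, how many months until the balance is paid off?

23 months

Monthly rate r = 26.8%/12 = 2.23333% = 0.0223333.
Recurrence: B ← B·(1+r) − £825.19.
Month 1: interest £327.41; balance after payment £14,162.22.
Month 2: interest £316.29; balance after payment £13,653.32.
Closed form: n = −ln(1 − rB₀/P)/ln(1+r) = −ln(0.60323)/ln(1.02233) ≈ 22.884, so the balance reaches zero during payment 23.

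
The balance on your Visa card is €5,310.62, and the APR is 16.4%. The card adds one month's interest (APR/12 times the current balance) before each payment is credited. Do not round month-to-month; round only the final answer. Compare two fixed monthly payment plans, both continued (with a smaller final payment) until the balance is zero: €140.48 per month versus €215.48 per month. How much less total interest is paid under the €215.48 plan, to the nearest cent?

€1,004.04

Monthly rate r = 16.4%/12 = 1.36667% = 0.0136667.
At €140.48/mo: n = ⌈−ln(1 − rB₀/P)/ln(1+r)⌉ = 54 payments (last €78.66); total interest = total paid − €5,310.62 = €2,213.48.
At €215.48/mo: 31 payments (last €55.66); total interest €1,209.44.
Interest saved = €2,213.48 − €1,209.44 = €1,004.04.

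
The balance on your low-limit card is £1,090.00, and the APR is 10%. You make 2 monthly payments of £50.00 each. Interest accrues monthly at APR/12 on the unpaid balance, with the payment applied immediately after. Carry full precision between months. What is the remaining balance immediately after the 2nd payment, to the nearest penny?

Monthly rate r = 10%/12 = 0.833333% = 0.00833333.
Each month: B ← B·(1+r) − £50.00.
Month 1: interest £9.08; balance after payment £1,049.08.
Month 2: interest £8.74; balance after payment £1,007.83.

£1,007.83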